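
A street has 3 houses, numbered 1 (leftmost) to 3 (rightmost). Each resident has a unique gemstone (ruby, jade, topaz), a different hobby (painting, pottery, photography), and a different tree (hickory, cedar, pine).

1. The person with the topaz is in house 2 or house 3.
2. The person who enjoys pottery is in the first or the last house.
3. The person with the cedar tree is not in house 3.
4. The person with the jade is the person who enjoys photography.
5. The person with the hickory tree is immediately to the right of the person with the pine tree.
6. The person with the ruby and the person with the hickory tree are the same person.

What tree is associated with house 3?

hickory

That leaves jade as the gemstone for house 1.
House 3's tree must be hickory (nothing else left).
Clue 4: the person who enjoys photography is in house 1.
The person with the pine tree is in house 2 (clue 5).
Clue 6: the person with the ruby is in house 3.
House 2's gemstone must be topaz (nothing else left).
The only hobby still possible for house 2 is painting.
House 3 hobby: only pottery fits.
House 1 tree: only cedar fits.
So: house 1 = jade/photography/cedar, house 2 = topaz/painting/pine, house 3 = ruby/pottery/hickory.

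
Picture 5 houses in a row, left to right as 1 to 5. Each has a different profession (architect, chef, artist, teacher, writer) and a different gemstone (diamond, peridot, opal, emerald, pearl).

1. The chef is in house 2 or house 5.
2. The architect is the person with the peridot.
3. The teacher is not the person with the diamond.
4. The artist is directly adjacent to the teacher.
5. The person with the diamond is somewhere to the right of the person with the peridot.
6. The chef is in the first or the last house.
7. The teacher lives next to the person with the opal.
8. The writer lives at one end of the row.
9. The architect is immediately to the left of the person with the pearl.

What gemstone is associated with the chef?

diamond

Clue 6 places the chef in house 5.
House 1's profession must be writer (nothing else left).
The architect is narrowed to house 2 or 3 or 4; consider each.
Placing it in house 3 and house 4 leads to a contradiction, so it's in house 2.
By clue 2, the person with the peridot is in house 2.
From clue 9, the person with the pearl must be in house 3.
House 1's gemstone must be emerald (nothing else left).
The artist is narrowed to house 3 or 4; consider each.
Placing it in house 3 leads to a contradiction, so it's in house 4.
Clue 4 places the teacher in house 3.
Clue 7 places the person with the opal in house 4.
House 5's gemstone must be diamond (nothing else left).
So: house 1 = writer/emerald, house 2 = architect/peridot, house 3 = teacher/pearl, house 4 = artist/opal, house 5 = chef/diamond.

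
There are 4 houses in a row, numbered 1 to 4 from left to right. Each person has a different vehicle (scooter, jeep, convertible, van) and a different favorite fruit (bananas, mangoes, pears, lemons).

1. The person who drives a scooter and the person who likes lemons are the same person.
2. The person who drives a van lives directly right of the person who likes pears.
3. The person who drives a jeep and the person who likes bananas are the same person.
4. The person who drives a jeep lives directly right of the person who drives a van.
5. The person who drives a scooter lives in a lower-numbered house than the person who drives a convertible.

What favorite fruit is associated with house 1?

That leaves scooter as the vehicle for house 1.
From clue 1, the person who likes lemons must be in house 1.
Clue 2: the person who drives a van is in house 3.
From clue 4, the person who drives a jeep must be in house 4.
House 2's vehicle must be convertible (nothing else left).
That leaves pears as the favorite fruit for house 2.
Clue 3: the person who likes bananas is in house 4.
House 3 favorite fruit: only mangoes fits.
So: house 1 = scooter/lemons, house 2 = convertible/pears, house 3 = van/mangoes, house 4 = jeep/bananas.

lemons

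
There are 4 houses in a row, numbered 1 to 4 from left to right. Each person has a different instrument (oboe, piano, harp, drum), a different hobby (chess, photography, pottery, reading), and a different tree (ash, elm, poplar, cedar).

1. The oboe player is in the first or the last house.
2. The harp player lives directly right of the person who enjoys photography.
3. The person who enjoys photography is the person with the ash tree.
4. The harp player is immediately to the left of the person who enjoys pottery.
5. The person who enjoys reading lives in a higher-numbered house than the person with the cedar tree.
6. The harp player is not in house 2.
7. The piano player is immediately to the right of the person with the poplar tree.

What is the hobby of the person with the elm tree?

The harp player is in house 3 (clue 6).
The only tree still possible for house 4 is elm.
The person who enjoys photography is in house 2 (clue 2).
Clue 3 places the person with the ash tree in house 2.
Clue 4 places the person who enjoys pottery in house 4.
House 1's hobby must be chess (nothing else left).
So house 3 gets reading for hobby.
Clue 5 places the person with the cedar tree in house 1.
The only tree still possible for house 3 is poplar.
The piano player is in house 4 (clue 7).
That leaves drum as the instrument for house 2.
That leaves oboe as the instrument for house 1.
So: house 1 = oboe/chess/cedar, house 2 = drum/photography/ash, house 3 = harp/reading/poplar, house 4 = piano/pottery/elm.

pottery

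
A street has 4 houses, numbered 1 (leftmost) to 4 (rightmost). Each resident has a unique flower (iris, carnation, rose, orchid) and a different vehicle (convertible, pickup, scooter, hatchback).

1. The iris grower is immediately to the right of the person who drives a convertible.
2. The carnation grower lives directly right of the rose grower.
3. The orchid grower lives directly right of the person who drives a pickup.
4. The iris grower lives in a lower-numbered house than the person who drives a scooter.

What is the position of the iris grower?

The only flower still possible for house 1 is rose.
Clue 2 places the carnation grower in house 2.
House 4's flower must be orchid (nothing else left).
From clue 1, the person who drives a convertible must be in house 2.
Clue 3 places the person who drives a pickup in house 3.
Clue 4 places the person who drives a scooter in house 4.
That leaves iris as the flower for house 3.
The only vehicle still possible for house 1 is hatchback.
So: house 1 = rose/hatchback, house 2 = carnation/convertible, house 3 = iris/pickup, house 4 = orchid/scooter.

3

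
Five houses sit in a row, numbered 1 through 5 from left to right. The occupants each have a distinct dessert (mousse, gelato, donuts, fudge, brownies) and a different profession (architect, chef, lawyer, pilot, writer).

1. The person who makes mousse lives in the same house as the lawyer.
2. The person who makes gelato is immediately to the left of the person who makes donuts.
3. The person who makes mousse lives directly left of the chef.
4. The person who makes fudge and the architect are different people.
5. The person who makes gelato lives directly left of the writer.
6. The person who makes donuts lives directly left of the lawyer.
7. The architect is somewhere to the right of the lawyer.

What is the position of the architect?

The only profession still possible for house 1 is pilot.
The only profession still possible for house 2 is writer.
The only profession still possible for house 3 is lawyer.
Clue 1 places the person who makes mousse in house 3.
The chef is in house 4 (clue 3).
The person who makes gelato is in house 1 (clue 5).
The person who makes donuts is in house 2 (clue 6).
House 5 profession: only architect fits.
The person who makes fudge is in house 4 (clue 4).
House 5's dessert must be brownies (nothing else left).
So: house 1 = gelato/pilot, house 2 = donuts/writer, house 3 = mousse/lawyer, house 4 = fudge/chef, house 5 = brownies/architect.

5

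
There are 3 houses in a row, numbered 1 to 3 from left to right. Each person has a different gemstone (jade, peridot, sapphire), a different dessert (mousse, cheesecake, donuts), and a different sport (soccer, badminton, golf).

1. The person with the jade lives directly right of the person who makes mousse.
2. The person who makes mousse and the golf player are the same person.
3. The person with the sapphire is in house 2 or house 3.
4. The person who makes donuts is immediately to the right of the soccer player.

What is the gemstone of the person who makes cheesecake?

That leaves peridot as the gemstone for house 1.
The only sport still possible for house 3 is badminton.
The person with the jade is narrowed to house 2 or 3; consider each.
Placing it in house 3 leads to a contradiction, so it's in house 2.
Clue 1: the person who makes mousse is in house 1.
Clue 2 places the golf player in house 1.
House 3 gemstone: only sapphire fits.
The only sport still possible for house 2 is soccer.
Clue 4: the person who makes donuts is in house 3.
House 2 dessert: only cheesecake fits.
So: house 1 = peridot/mousse/golf, house 2 = jade/cheesecake/soccer, house 3 = sapphire/donuts/badminton.

jade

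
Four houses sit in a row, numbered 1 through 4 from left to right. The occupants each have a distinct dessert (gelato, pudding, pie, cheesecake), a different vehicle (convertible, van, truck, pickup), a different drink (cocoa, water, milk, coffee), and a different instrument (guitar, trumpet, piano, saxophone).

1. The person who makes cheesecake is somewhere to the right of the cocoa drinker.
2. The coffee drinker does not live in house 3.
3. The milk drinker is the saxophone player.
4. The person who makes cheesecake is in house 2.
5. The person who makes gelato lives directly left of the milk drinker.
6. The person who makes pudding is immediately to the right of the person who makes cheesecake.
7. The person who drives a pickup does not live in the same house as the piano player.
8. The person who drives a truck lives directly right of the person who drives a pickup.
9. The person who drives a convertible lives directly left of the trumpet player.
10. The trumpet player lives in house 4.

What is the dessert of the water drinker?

By clue 4, the person who makes cheesecake is in house 2.
The person who makes pudding is in house 3 (clue 6).
Clue 10: the trumpet player is in house 4.
House 4 dessert: only pie fits.
The cocoa drinker is in house 1 (clue 1).
Clue 5: the milk drinker is in house 2.
From clue 9, the person who drives a convertible must be in house 3.
House 1's dessert must be gelato (nothing else left).
That leaves water as the drink for house 3.
So house 4 gets coffee for drink.
The saxophone player is in house 2 (clue 3).
Clue 8 places the person who drives a truck in house 2.
From clue 8, the person who drives a pickup must be in house 1.
House 4 vehicle: only van fits.
The piano player is in house 3 (clue 7).
That leaves guitar as the instrument for house 1.
So: house 1 = gelato/pickup/cocoa/guitar, house 2 = cheesecake/truck/milk/saxophone, house 3 = pudding/convertible/water/piano, house 4 = pie/van/coffee/trumpet.

pudding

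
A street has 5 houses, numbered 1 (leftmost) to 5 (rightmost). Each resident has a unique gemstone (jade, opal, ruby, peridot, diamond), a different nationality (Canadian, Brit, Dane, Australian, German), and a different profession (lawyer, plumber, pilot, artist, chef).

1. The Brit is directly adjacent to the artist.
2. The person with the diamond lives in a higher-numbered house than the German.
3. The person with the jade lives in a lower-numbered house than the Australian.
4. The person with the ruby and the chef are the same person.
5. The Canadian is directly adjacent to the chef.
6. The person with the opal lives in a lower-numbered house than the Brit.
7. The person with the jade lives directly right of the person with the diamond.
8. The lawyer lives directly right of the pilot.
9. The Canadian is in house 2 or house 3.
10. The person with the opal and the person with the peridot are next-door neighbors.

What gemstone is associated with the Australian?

opal

The only gemstone still possible for house 5 is peridot.
Clue 10: the person with the opal is in house 4.
House 1 gemstone: only ruby fits.
House 2's gemstone must be diamond (nothing else left).
House 3's gemstone must be jade (nothing else left).
From clue 2, the German must be in house 1.
Clue 4 places the chef in house 1.
From clue 5, the Canadian must be in house 2.
By clue 6, the Brit is in house 5.
House 3 nationality: only Dane fits.
So house 4 gets Australian for nationality.
The artist is in house 4 (clue 1).
The lawyer is in house 3 (clue 8).
Clue 8 places the pilot in house 2.
The only profession still possible for house 5 is plumber.
So: house 1 = ruby/German/chef, house 2 = diamond/Canadian/pilot, house 3 = jade/Dane/lawyer, house 4 = opal/Australian/artist, house 5 = peridot/Brit/plumber.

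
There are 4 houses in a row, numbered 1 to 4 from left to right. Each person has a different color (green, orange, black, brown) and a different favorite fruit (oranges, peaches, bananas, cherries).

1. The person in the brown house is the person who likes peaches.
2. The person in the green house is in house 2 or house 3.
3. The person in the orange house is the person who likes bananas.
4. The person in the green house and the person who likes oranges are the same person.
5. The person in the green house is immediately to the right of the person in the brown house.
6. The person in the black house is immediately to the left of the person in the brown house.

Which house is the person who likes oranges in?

Clue 6: the person in the black house is in house 1.
Clue 6: the person in the brown house is in house 2.
The only color still possible for house 4 is orange.
By clue 1, the person who likes peaches is in house 2.
From clue 3, the person who likes bananas must be in house 4.
Clue 4: the person who likes oranges is in house 3.
House 3's color must be green (nothing else left).
House 1 favorite fruit: only cherries fits.
So: house 1 = black/cherries, house 2 = brown/peaches, house 3 = green/oranges, house 4 = orange/bananas.

3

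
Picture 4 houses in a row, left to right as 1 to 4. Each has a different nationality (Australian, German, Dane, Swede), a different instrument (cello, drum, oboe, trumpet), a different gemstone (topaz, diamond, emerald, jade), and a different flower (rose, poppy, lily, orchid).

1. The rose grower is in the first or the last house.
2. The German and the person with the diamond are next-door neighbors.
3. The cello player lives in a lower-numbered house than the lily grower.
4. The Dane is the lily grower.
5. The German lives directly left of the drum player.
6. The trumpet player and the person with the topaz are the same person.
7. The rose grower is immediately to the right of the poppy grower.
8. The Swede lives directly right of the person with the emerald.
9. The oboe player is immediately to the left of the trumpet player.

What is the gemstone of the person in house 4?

topaz

By clue 7, the rose grower is in house 4.
The poppy grower is in house 3 (clue 7).
House 1's flower must be orchid (nothing else left).
That leaves lily as the flower for house 2.
The cello player is in house 1 (clue 3).
Clue 4: the Dane is in house 2.
House 1 gemstone: only jade fits.
The German is narrowed to house 1 or 3; consider each.
Placing it in house 3 leads to a contradiction, so it's in house 1.
Clue 2: the person with the diamond is in house 2.
The drum player is in house 2 (clue 5).
House 3 instrument: only oboe fits.
The only instrument still possible for house 4 is trumpet.
So house 3 gets emerald for gemstone.
House 4 gemstone: only topaz fits.
Clue 8 places the Swede in house 4.
That leaves Australian as the nationality for house 3.
So: house 1 = German/cello/jade/orchid, house 2 = Dane/drum/diamond/lily, house 3 = Australian/oboe/emerald/poppy, house 4 = Swede/trumpet/topaz/rose.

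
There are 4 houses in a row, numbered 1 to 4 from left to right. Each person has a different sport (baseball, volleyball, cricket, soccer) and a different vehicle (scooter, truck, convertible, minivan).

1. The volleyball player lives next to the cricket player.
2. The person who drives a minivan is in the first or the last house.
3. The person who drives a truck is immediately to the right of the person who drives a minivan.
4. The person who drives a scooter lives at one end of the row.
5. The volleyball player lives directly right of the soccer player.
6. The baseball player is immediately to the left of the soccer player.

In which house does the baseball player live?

1

The person who drives a truck is in house 2 (clue 3).
Clue 3 places the person who drives a minivan in house 1.
House 3's vehicle must be convertible (nothing else left).
House 4's vehicle must be scooter (nothing else left).
The only sport still possible for house 1 is baseball.
Clue 6: the soccer player is in house 2.
Clue 5: the volleyball player is in house 3.
House 4 sport: only cricket fits.
So: house 1 = baseball/minivan, house 2 = soccer/truck, house 3 = volleyball/convertible, house 4 = cricket/scooter.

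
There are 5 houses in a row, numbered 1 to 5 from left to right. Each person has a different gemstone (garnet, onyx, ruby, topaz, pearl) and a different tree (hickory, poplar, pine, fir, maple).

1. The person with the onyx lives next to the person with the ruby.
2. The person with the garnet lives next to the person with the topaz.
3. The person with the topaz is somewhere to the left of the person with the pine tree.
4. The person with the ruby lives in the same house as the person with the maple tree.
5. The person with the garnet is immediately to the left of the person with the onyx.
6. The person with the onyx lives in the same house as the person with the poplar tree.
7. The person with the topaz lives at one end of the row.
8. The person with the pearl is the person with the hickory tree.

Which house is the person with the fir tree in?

Clue 7: the person with the topaz is in house 1.
By clue 2, the person with the garnet is in house 2.
Clue 5 places the person with the onyx in house 3.
Clue 6: the person with the poplar tree is in house 3.
That leaves fir as the tree for house 1.
From clue 1, the person with the ruby must be in house 4.
Clue 4 places the person with the maple tree in house 4.
That leaves pearl as the gemstone for house 5.
House 2 tree: only pine fits.
So house 5 gets hickory for tree.
So: house 1 = topaz/fir, house 2 = garnet/pine, house 3 = onyx/poplar, house 4 = ruby/maple, house 5 = pearl/hickory.

1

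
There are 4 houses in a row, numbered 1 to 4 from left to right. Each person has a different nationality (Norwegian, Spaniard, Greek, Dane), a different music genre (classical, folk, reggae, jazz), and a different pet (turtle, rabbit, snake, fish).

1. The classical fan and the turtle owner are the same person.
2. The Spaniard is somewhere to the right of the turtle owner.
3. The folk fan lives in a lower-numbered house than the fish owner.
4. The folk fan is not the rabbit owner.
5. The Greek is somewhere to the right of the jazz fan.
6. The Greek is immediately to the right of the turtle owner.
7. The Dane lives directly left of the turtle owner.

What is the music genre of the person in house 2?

classical

So house 4 gets reggae for music genre.
The Dane is narrowed to house 1 or 2; consider each.
Placing it in house 2 leads to a contradiction, so it's in house 1.
Clue 7 places the turtle owner in house 2.
House 2 nationality: only Norwegian fits.
Clue 1 places the classical fan in house 2.
Clue 6 places the Greek in house 3.
The only nationality still possible for house 4 is Spaniard.
By clue 5, the jazz fan is in house 1.
House 3's music genre must be folk (nothing else left).
From clue 3, the fish owner must be in house 4.
House 3's pet must be snake (nothing else left).
So house 1 gets rabbit for pet.
So: house 1 = Dane/jazz/rabbit, house 2 = Norwegian/classical/turtle, house 3 = Greek/folk/snake, house 4 = Spaniard/reggae/fish.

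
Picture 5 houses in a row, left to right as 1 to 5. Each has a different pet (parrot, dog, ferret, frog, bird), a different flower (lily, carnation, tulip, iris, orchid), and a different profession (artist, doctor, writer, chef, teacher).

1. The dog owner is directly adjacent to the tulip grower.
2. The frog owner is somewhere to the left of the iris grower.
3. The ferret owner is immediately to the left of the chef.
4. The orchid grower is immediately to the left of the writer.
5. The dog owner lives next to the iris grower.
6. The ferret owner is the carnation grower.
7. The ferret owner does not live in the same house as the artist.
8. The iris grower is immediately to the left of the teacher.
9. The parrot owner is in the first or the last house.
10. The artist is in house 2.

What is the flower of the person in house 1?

tulip

Clue 10 places the artist in house 2.
So house 1 gets doctor for profession.
The ferret owner is narrowed to house 3 or 4; consider each.
Placing it in house 3 leads to a contradiction, so it's in house 4.
Clue 3: the chef is in house 5.
By clue 6, the carnation grower is in house 4.
So house 5 gets lily for flower.
House 1's flower must be tulip (nothing else left).
By clue 1, the dog owner is in house 2.
By clue 5, the iris grower is in house 3.
From clue 8, the teacher must be in house 4.
So house 1 gets frog for pet.
House 3 pet: only bird fits.
That leaves parrot as the pet for house 5.
So house 2 gets orchid for flower.
That leaves writer as the profession for house 3.
So: house 1 = frog/tulip/doctor, house 2 = dog/orchid/artist, house 3 = bird/iris/writer, house 4 = ferret/carnation/teacher, house 5 = parrot/lily/chef.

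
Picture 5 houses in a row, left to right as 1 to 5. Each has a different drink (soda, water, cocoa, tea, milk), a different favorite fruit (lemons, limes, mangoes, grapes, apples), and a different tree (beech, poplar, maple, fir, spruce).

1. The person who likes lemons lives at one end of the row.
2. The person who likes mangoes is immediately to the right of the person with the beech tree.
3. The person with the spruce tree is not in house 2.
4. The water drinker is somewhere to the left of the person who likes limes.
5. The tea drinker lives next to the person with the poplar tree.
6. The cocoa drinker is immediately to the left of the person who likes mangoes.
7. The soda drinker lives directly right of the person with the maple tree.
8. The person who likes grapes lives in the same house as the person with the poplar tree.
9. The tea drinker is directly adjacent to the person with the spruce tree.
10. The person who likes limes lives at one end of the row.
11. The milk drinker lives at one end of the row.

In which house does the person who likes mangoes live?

By clue 10, the person who likes limes is in house 5.
So house 1 gets lemons for favorite fruit.
The milk drinker is narrowed to house 1 or 5; consider each.
Placing it in house 1 leads to a contradiction, so it's in house 5.
The cocoa drinker is narrowed to house 1 or 2 or 3; consider each.
Placing it in house 2 and house 3 leads to a contradiction, so it's in house 1.
Clue 6: the person who likes mangoes is in house 2.
Clue 2: the person with the beech tree is in house 1.
The soda drinker is narrowed to house 3 or 4; consider each.
Placing it in house 4 leads to a contradiction, so it's in house 3.
By clue 7, the person with the maple tree is in house 2.
Clue 5 places the person with the poplar tree in house 3.
By clue 8, the person who likes grapes is in house 3.
House 4 favorite fruit: only apples fits.
So house 4 gets fir for tree.
That leaves spruce as the tree for house 5.
Clue 9 places the tea drinker in house 4.
The only drink still possible for house 2 is water.
So: house 1 = cocoa/lemons/beech, house 2 = water/mangoes/maple, house 3 = soda/grapes/poplar, house 4 = tea/apples/fir, house 5 = milk/limes/spruce.

2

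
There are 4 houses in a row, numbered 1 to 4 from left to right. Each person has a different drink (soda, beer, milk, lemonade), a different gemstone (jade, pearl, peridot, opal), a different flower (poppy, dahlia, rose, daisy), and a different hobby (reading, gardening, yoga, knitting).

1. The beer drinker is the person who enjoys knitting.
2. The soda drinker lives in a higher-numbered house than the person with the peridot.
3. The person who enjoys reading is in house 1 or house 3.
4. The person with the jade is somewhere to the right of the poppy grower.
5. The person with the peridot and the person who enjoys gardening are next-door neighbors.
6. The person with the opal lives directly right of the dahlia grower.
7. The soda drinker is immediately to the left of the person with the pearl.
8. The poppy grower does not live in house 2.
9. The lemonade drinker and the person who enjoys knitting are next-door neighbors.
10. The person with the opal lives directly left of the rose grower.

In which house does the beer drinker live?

1

So house 1 gets peridot for gemstone.
Clue 5 places the person who enjoys gardening in house 2.
The soda drinker is narrowed to house 2 or 3; consider each.
Placing it in house 2 leads to a contradiction, so it's in house 3.
Clue 7 places the person with the pearl in house 4.
Clue 4 places the poppy grower in house 1.
Clue 9: the lemonade drinker is in house 2.
The person who enjoys knitting is in house 1 (clue 9).
The only flower still possible for house 2 is dahlia.
House 4 hobby: only yoga fits.
Clue 1: the beer drinker is in house 1.
By clue 6, the person with the opal is in house 3.
From clue 10, the rose grower must be in house 4.
So house 4 gets milk for drink.
That leaves jade as the gemstone for house 2.
That leaves daisy as the flower for house 3.
That leaves reading as the hobby for house 3.
So: house 1 = beer/peridot/poppy/knitting, house 2 = lemonade/jade/dahlia/gardening, house 3 = soda/opal/daisy/reading, house 4 = milk/pearl/rose/yoga.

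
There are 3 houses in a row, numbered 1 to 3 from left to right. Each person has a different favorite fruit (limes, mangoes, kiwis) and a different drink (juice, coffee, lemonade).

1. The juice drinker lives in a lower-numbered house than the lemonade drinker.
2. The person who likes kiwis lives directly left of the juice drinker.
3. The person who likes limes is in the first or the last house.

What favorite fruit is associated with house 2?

mangoes

From clue 2, the person who likes kiwis must be in house 1.
By clue 2, the juice drinker is in house 2.
The only favorite fruit still possible for house 2 is mangoes.
House 3's favorite fruit must be limes (nothing else left).
The only drink still possible for house 1 is coffee.
House 3's drink must be lemonade (nothing else left).
So: house 1 = kiwis/coffee, house 2 = mangoes/juice, house 3 = limes/lemonade.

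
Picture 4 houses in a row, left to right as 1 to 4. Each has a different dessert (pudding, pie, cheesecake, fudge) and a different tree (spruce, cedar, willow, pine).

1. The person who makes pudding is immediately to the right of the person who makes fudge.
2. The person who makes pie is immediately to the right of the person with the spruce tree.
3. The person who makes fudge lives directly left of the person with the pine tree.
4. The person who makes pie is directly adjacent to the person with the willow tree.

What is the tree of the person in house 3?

willow

The person who makes fudge is narrowed to house 1 or 2 or 3; consider each.
Placing it in house 1 and house 2 leads to a contradiction, so it's in house 3.
The person who makes pudding is in house 4 (clue 1).
Clue 3 places the person with the pine tree in house 4.
House 1's dessert must be cheesecake (nothing else left).
That leaves pie as the dessert for house 2.
Clue 2: the person with the spruce tree is in house 1.
House 2 tree: only cedar fits.
House 3 tree: only willow fits.
So: house 1 = cheesecake/spruce, house 2 = pie/cedar, house 3 = fudge/willow, house 4 = pudding/pine.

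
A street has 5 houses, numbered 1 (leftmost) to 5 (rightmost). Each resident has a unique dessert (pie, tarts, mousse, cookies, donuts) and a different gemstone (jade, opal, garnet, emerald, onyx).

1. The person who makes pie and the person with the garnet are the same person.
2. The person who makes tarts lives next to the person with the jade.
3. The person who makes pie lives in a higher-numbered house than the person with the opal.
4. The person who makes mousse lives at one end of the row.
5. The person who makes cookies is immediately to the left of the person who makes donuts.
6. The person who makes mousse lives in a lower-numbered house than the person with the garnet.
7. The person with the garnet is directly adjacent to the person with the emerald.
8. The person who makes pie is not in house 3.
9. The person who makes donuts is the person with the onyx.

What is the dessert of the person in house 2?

Clue 6: the person who makes mousse is in house 1.
The person who makes cookies is narrowed to house 2 or 3 or 4; consider each.
Placing it in house 2 and house 3 leads to a contradiction, so it's in house 4.
The person who makes donuts is in house 5 (clue 5).
Clue 9: the person with the onyx is in house 5.
The only dessert still possible for house 3 is tarts.
Clue 1 places the person with the garnet in house 2.
Clue 3: the person with the opal is in house 1.
That leaves pie as the dessert for house 2.
That leaves emerald as the gemstone for house 3.
House 4 gemstone: only jade fits.
So: house 1 = mousse/opal, house 2 = pie/garnet, house 3 = tarts/emerald, house 4 = cookies/jade, house 5 = donuts/onyx.

pie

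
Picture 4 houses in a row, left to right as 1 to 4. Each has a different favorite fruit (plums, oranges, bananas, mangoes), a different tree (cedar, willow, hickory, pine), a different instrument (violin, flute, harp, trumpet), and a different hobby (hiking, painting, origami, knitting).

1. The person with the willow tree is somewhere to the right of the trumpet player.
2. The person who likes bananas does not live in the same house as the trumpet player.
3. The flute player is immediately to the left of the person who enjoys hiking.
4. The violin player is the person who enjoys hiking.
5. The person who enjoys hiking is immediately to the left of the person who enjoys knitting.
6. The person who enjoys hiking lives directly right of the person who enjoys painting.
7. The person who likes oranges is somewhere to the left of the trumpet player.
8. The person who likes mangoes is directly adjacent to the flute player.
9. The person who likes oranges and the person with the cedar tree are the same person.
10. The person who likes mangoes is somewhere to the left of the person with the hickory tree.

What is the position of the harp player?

House 4 instrument: only harp fits.
That leaves flute as the instrument for house 1.
By clue 3, the person who enjoys hiking is in house 2.
The violin player is in house 2 (clue 4).
Clue 5: the person who enjoys knitting is in house 3.
Clue 6 places the person who enjoys painting in house 1.
Clue 8 places the person who likes mangoes in house 2.
House 3 instrument: only trumpet fits.
That leaves origami as the hobby for house 4.
By clue 1, the person with the willow tree is in house 4.
By clue 9, the person with the cedar tree is in house 1.
That leaves oranges as the favorite fruit for house 1.
That leaves plums as the favorite fruit for house 3.
That leaves bananas as the favorite fruit for house 4.
The only tree still possible for house 2 is pine.
House 3's tree must be hickory (nothing else left).
So: house 1 = oranges/cedar/flute/painting, house 2 = mangoes/pine/violin/hiking, house 3 = plums/hickory/trumpet/knitting, house 4 = bananas/willow/harp/origami.

4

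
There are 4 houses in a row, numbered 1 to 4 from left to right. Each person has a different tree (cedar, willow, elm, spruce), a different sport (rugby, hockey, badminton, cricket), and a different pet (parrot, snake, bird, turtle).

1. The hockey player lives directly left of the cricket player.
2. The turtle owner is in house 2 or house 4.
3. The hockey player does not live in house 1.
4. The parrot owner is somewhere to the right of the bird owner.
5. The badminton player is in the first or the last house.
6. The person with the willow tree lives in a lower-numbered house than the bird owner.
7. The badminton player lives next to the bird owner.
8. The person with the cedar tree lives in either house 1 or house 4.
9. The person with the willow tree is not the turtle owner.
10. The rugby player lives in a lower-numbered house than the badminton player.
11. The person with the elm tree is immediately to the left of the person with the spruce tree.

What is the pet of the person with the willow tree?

snake

From clue 10, the badminton player must be in house 4.
House 1's sport must be rugby (nothing else left).
House 1 pet: only snake fits.
By clue 1, the hockey player is in house 2.
By clue 1, the cricket player is in house 3.
By clue 7, the bird owner is in house 3.
That leaves turtle as the pet for house 2.
So house 4 gets parrot for pet.
Clue 9: the person with the willow tree is in house 1.
House 2's tree must be elm (nothing else left).
The only tree still possible for house 3 is spruce.
The only tree still possible for house 4 is cedar.
So: house 1 = willow/rugby/snake, house 2 = elm/hockey/turtle, house 3 = spruce/cricket/bird, house 4 = cedar/badminton/parrot.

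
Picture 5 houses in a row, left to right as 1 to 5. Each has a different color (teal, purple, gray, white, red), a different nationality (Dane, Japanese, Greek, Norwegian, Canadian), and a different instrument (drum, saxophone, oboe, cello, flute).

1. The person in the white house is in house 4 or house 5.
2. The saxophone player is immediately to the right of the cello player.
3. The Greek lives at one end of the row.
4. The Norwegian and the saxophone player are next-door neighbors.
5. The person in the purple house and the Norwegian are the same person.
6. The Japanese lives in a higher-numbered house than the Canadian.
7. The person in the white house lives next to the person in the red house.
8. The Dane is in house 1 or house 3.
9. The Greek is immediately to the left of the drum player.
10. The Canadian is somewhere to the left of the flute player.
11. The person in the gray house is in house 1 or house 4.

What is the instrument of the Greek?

By clue 9, the Greek is in house 1.
By clue 9, the drum player is in house 2.
That leaves teal as the color for house 2.
House 2 nationality: only Canadian fits.
The only nationality still possible for house 3 is Dane.
House 1 instrument: only oboe fits.
The only color still possible for house 1 is gray.
That leaves red as the color for house 3.
From clue 7, the person in the white house must be in house 4.
So house 5 gets purple for color.
The Norwegian is in house 5 (clue 5).
House 4 nationality: only Japanese fits.
Clue 4 places the saxophone player in house 4.
So house 3 gets cello for instrument.
That leaves flute as the instrument for house 5.
So: house 1 = gray/Greek/oboe, house 2 = teal/Canadian/drum, house 3 = red/Dane/cello, house 4 = white/Japanese/saxophone, house 5 = purple/Norwegian/flute.

oboe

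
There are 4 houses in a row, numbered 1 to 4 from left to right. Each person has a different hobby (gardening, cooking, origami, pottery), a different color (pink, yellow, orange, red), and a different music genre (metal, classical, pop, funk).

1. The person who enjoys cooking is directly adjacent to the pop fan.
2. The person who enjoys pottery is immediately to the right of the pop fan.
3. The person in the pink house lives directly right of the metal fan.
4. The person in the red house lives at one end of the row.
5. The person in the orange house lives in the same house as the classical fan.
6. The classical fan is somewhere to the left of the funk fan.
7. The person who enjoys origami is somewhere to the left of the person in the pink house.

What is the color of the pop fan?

The only music genre still possible for house 4 is funk.
The person in the red house is narrowed to house 1 or 4; consider each.
Placing it in house 1 leads to a contradiction, so it's in house 4.
The person who enjoys origami is narrowed to house 1 or 2; consider each.
Placing it in house 2 leads to a contradiction, so it's in house 1.
The person in the pink house is narrowed to house 2 or 3; consider each.
Placing it in house 2 leads to a contradiction, so it's in house 3.
Clue 3: the metal fan is in house 2.
Clue 5 places the person in the orange house in house 1.
Clue 5 places the classical fan in house 1.
The only hobby still possible for house 3 is gardening.
The only color still possible for house 2 is yellow.
House 3 music genre: only pop fits.
Clue 2: the person who enjoys pottery is in house 4.
The only hobby still possible for house 2 is cooking.
So: house 1 = origami/orange/classical, house 2 = cooking/yellow/metal, house 3 = gardening/pink/pop, house 4 = pottery/red/funk.

pink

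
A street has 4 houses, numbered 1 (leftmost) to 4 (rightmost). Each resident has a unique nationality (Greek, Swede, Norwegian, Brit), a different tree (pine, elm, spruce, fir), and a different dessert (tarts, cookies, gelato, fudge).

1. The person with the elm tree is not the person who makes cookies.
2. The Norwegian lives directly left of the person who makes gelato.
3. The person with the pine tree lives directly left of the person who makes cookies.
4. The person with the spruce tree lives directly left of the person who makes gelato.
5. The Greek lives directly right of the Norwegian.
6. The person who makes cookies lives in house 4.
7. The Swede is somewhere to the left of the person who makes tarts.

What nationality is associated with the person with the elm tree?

Swede

Clue 6: the person who makes cookies is in house 4.
The only dessert still possible for house 1 is fudge.
By clue 3, the person with the pine tree is in house 3.
So house 4 gets Brit for nationality.
So house 4 gets fir for tree.
That leaves Greek as the nationality for house 3.
Clue 5 places the Norwegian in house 2.
So house 1 gets Swede for nationality.
From clue 2, the person who makes gelato must be in house 3.
Clue 4 places the person with the spruce tree in house 2.
House 1's tree must be elm (nothing else left).
House 2's dessert must be tarts (nothing else left).
So: house 1 = Swede/elm/fudge, house 2 = Norwegian/spruce/tarts, house 3 = Greek/pine/gelato, house 4 = Brit/fir/cookies.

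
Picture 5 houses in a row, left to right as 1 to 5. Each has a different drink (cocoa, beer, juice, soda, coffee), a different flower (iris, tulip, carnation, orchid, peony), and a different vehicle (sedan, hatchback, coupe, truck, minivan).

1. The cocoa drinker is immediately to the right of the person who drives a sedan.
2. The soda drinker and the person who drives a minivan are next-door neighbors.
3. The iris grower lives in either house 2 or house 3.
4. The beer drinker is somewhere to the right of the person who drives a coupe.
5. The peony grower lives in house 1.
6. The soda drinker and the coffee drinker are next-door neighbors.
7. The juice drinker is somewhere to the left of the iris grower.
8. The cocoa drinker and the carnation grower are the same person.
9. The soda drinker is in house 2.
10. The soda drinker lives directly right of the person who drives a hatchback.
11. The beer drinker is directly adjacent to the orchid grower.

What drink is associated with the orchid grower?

coffee

The peony grower is in house 1 (clue 5).
Clue 9 places the soda drinker in house 2.
From clue 10, the person who drives a hatchback must be in house 1.
From clue 2, the person who drives a minivan must be in house 3.
House 1's drink must be juice (nothing else left).
The only drink still possible for house 3 is coffee.
The only vehicle still possible for house 5 is truck.
The cocoa drinker is in house 5 (clue 1).
The person who drives a sedan is in house 4 (clue 1).
By clue 8, the carnation grower is in house 5.
House 4's drink must be beer (nothing else left).
House 2 vehicle: only coupe fits.
Clue 11: the orchid grower is in house 3.
House 4 flower: only tulip fits.
The only flower still possible for house 2 is iris.
So: house 1 = juice/peony/hatchback, house 2 = soda/iris/coupe, house 3 = coffee/orchid/minivan, house 4 = beer/tulip/sedan, house 5 = cocoa/carnation/truck.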